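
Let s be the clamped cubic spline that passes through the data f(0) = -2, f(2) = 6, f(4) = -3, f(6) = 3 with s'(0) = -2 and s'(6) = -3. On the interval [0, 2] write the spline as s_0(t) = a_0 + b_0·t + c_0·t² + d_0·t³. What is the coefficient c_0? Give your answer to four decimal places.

With M_i denoting the second derivative at x_i, h_i = 2, 2, 2, and Δ_i = (y_(i+1) − y_i)/h_i = 4, -9/2, 3:
  2·M_0 + 8·M_1 + 2·M_2 = 6(Δ_1 - Δ_0) = -51
  2·M_1 + 8·M_2 + 2·M_3 = 6(Δ_2 - Δ_1) = 45
Clamped end conditions give two more equations: 2h_0·M_0 + h_0·M_1 = 6(Δ_0 - s'(0)) = 36 and h_2·M_2 + 2h_2·M_3 = 6(s'(6) - Δ_2) = -36.
Hence M_0 = 473/30, M_1 = -203/15, M_2 = 193/15, M_3 = -463/30.
On [0, 2], with s_0(t) = a_0 + b_0·t + c_0·t² + d_0·t³: c_0 = M_0/2 = 473/60, d_0 = (M_1 - M_0)/(6h_0) = -293/120, b_0 = Δ_0 - h_0(2M_0 + M_1)/6 = -2.

7.8833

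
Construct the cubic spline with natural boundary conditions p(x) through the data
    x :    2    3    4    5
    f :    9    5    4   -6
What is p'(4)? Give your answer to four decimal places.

-4.8000

Write M_i for p''(x_i). With h_i = 1, 1, 1 and divided differences Δ_i = -4, -1, -10, the continuity of p' gives the tridiagonal system
  1·M_0 + 4·M_1 + 1·M_2 = 6(Δ_1 - Δ_0) = 18
  1·M_1 + 4·M_2 + 1·M_3 = 6(Δ_2 - Δ_1) = -54
Natural end conditions: M_0 = M_3 = 0.
Hence M_0 = 0, M_1 = 42/5, M_2 = -78/5, M_3 = 0.
On [4, 5], p'(x) = b_2 + 2c_2·(x - 4) + 3d_2·(x - 4)² with b_2 = Δ_2 - h_2(2M_2 + M_3)/6 = -24/5, c_2 = M_2/2 = -39/5, d_2 = (M_3 - M_2)/(6h_2) = 13/5. So p'(4) = -24/5.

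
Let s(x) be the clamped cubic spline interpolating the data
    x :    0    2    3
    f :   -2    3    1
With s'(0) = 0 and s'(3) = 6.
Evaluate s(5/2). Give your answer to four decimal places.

0.9063

Write M_i for s''(x_i). With h_i = 2, 1 and divided differences Δ_i = 5/2, -2, the continuity of s' gives the tridiagonal system
  2·M_0 + 6·M_1 + 1·M_2 = 6(Δ_1 - Δ_0) = -27
Clamped end conditions give two more equations: 2h_0·M_0 + h_0·M_1 = 6(Δ_0 - s'(0)) = 15 and h_1·M_1 + 2h_1·M_2 = 6(s'(3) - Δ_1) = 48.
Forward elimination and back-substitution give M_0 = 41/4, M_1 = -13, M_2 = 61/2.
On [2, 3], s(x) = 3 - 11/4·(x - 2) - 13/2·(x - 2)² + 29/4·(x - 2)³.
With (x - 2) = 1/2: s(5/2) = 29/32.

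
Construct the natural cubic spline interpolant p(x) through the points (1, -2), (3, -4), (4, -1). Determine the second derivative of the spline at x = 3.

4

Write σ_i for p''(x_i). With h_i = 2, 1 and divided differences Δ_i = -1, 3, the continuity of p' gives the tridiagonal system
  2·σ_0 + 6·σ_1 + 1·σ_2 = 6(Δ_1 - Δ_0) = 24
Natural end conditions: σ_0 = σ_2 = 0.
Hence σ_0 = 0, σ_1 = 4, σ_2 = 0.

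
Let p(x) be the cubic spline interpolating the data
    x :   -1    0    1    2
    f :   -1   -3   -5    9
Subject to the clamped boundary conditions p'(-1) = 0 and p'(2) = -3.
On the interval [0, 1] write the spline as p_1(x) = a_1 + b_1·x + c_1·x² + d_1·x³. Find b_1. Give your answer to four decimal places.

Write M_i for p''(x_i). With h_i = 1, 1, 1 and divided differences Δ_i = -2, -2, 14, the continuity of p' gives the tridiagonal system
  1·M_0 + 4·M_1 + 1·M_2 = 6(Δ_1 - Δ_0) = 0
  1·M_1 + 4·M_2 + 1·M_3 = 6(Δ_2 - Δ_1) = 96
Clamped end conditions give two more equations: 2h_0·M_0 + h_0·M_1 = 6(Δ_0 - p'(-1)) = -12 and h_2·M_2 + 2h_2·M_3 = 6(p'(2) - Δ_2) = -102.
Forward elimination and back-substitution give M_0 = -2/5, M_1 = -56/5, M_2 = 226/5, M_3 = -368/5.
On [0, 1], with p_1(x) = a_1 + b_1·x + c_1·x² + d_1·x³: c_1 = M_1/2 = -28/5, d_1 = (M_2 - M_1)/(6h_1) = 47/5, b_1 = Δ_1 - h_1(2M_1 + M_2)/6 = -29/5.

-5.8000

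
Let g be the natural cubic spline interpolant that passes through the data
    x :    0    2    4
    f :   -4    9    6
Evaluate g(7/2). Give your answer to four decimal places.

7.6875

With σ_i denoting the second derivative at x_i, h_i = 2, 2, and Δ_i = (y_(i+1) − y_i)/h_i = 13/2, -3/2:
  2·σ_0 + 8·σ_1 + 2·σ_2 = 6(Δ_1 - Δ_0) = -48
Natural end conditions: σ_0 = σ_2 = 0.
Solving the tridiagonal system: σ_0 = 0, σ_1 = -6, σ_2 = 0.
On [2, 4], g(x) = 9 + 5/2·(x - 2) - 3·(x - 2)² + 1/2·(x - 2)³.
With (x - 2) = 3/2: g(7/2) = 123/16.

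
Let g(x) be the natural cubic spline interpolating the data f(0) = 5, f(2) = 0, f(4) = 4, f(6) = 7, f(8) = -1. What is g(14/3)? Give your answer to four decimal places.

5.8571

Let m_i = g''(x_i). Step sizes h_i = 2, 2, 2, 2; slopes of the chords Δ_i = (y_(i+1) - y_i)/h_i = -5/2, 2, 3/2, -4.
  2·m_0 + 8·m_1 + 2·m_2 = 6(Δ_1 - Δ_0) = 27
  2·m_1 + 8·m_2 + 2·m_3 = 6(Δ_2 - Δ_1) = -3
  2·m_2 + 8·m_3 + 2·m_4 = 6(Δ_3 - Δ_2) = -33
Natural end conditions: m_0 = m_4 = 0.
Solving the tridiagonal system: m_0 = 0, m_1 = 24/7, m_2 = -3/14, m_3 = -57/14, m_4 = 0.
On [4, 6], g(x) = 4 + 3·(x - 4) - 3/28·(x - 4)² - 9/28·(x - 4)³.
With (x - 4) = 2/3: g(14/3) = 41/7.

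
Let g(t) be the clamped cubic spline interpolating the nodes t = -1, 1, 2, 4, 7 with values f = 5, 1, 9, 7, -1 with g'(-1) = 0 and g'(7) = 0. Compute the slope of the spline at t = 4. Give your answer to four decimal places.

Let m_i = g''(x_i). Step sizes h_i = 2, 1, 2, 3; slopes of the chords Δ_i = (y_(i+1) - y_i)/h_i = -2, 8, -1, -8/3.
  2·m_0 + 6·m_1 + 1·m_2 = 6(Δ_1 - Δ_0) = 60
  1·m_1 + 6·m_2 + 2·m_3 = 6(Δ_2 - Δ_1) = -54
  2·m_2 + 10·m_3 + 3·m_4 = 6(Δ_3 - Δ_2) = -10
Clamped end conditions give two more equations: 2h_0·m_0 + h_0·m_1 = 6(Δ_0 - g'(-1)) = -12 and h_3·m_3 + 2h_3·m_4 = 6(g'(7) - Δ_3) = 16.
Solving the tridiagonal system: m_0 = -1628/151, m_1 = 2350/151, m_2 = -1784/151, m_3 = 100/151, m_4 = 1058/453.
On [4, 7], g'(t) = b_3 + 2c_3·(t - 4) + 3d_3·(t - 4)² with b_3 = Δ_3 - h_3(2m_3 + m_4)/6 = -679/151, c_3 = m_3/2 = 50/151, d_3 = (m_4 - m_3)/(6h_3) = 379/4077. So g'(4) = -679/151.

-4.4967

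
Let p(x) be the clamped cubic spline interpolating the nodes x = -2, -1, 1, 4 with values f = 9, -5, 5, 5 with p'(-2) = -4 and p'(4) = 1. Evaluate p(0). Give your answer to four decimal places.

Write M_i for p''(x_i). With h_i = 1, 2, 3 and divided differences Δ_i = -14, 5, 0, the continuity of p' gives the tridiagonal system
  1·M_0 + 6·M_1 + 2·M_2 = 6(Δ_1 - Δ_0) = 114
  2·M_1 + 10·M_2 + 3·M_3 = 6(Δ_2 - Δ_1) = -30
Clamped end conditions give two more equations: 2h_0·M_0 + h_0·M_1 = 6(Δ_0 - p'(-2)) = -60 and h_2·M_2 + 2h_2·M_3 = 6(p'(4) - Δ_2) = 6.
Hence M_0 = -2570/57, M_1 = 1720/57, M_2 = -626/57, M_3 = 370/57.
On [-1, 1], p(x) = -5 - 653/57·(x + 1) + 860/57·(x + 1)² - 391/114·(x + 1)³.
With (x + 1) = 1: p(0) = -547/114.

-4.7982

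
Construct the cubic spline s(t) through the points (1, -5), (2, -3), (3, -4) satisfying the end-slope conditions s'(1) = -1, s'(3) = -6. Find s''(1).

With M_i denoting the second derivative at x_i, h_i = 1, 1, and Δ_i = (y_(i+1) − y_i)/h_i = 2, -1:
  1·M_0 + 4·M_1 + 1·M_2 = 6(Δ_1 - Δ_0) = -18
Clamped end conditions give two more equations: 2h_0·M_0 + h_0·M_1 = 6(Δ_0 - s'(1)) = 18 and h_1·M_1 + 2h_1·M_2 = 6(s'(3) - Δ_1) = -30.
Hence M_0 = 11, M_1 = -4, M_2 = -13.

11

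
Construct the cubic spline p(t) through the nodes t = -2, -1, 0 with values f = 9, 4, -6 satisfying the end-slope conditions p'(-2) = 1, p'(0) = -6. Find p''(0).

With m_i denoting the second derivative at x_i, h_i = 1, 1, and Δ_i = (y_(i+1) − y_i)/h_i = -5, -10:
  1·m_0 + 4·m_1 + 1·m_2 = 6(Δ_1 - Δ_0) = -30
Clamped end conditions give two more equations: 2h_0·m_0 + h_0·m_1 = 6(Δ_0 - p'(-2)) = -36 and h_1·m_1 + 2h_1·m_2 = 6(p'(0) - Δ_1) = 24.
Hence m_0 = -14, m_1 = -8, m_2 = 16.

16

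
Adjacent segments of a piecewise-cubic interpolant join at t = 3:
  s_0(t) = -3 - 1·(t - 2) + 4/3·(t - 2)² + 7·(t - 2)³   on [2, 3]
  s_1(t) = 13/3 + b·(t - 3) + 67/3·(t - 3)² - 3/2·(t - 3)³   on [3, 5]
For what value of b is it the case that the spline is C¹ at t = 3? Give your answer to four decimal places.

s_0'(t) = -1 + 8/3·(t - 2) + 21·(t - 2)², so s_0'(3) = 68/3. On the right, s_1'(3) = b, so b = 68/3.

22.6667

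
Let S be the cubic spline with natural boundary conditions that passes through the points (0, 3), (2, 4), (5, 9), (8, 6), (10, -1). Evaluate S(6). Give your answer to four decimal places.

9.2296

With σ_i denoting the second derivative at x_i, h_i = 2, 3, 3, 2, and Δ_i = (y_(i+1) − y_i)/h_i = 1/2, 5/3, -1, -7/2:
  2·σ_0 + 10·σ_1 + 3·σ_2 = 6(Δ_1 - Δ_0) = 7
  3·σ_1 + 12·σ_2 + 3·σ_3 = 6(Δ_2 - Δ_1) = -16
  3·σ_2 + 10·σ_3 + 2·σ_4 = 6(Δ_3 - Δ_2) = -15
Natural end conditions: σ_0 = σ_4 = 0.
Hence σ_0 = 0, σ_1 = 11/10, σ_2 = -4/3, σ_3 = -11/10, σ_4 = 0.
On [5, 8], S(x) = 9 + 53/60·(x - 5) - 2/3·(x - 5)² + 7/540·(x - 5)³.
With (x - 5) = 1: S(6) = 1246/135.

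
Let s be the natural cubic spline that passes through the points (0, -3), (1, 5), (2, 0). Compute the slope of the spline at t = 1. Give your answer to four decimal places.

1.5000

Let M_i = s''(x_i). Step sizes h_i = 1, 1; slopes of the chords Δ_i = (y_(i+1) - y_i)/h_i = 8, -5.
  1·M_0 + 4·M_1 + 1·M_2 = 6(Δ_1 - Δ_0) = -78
Natural end conditions: M_0 = M_2 = 0.
Forward elimination and back-substitution give M_0 = 0, M_1 = -39/2, M_2 = 0.
On [1, 2], s'(t) = b_1 + 2c_1·(t - 1) + 3d_1·(t - 1)² with b_1 = Δ_1 - h_1(2M_1 + M_2)/6 = 3/2, c_1 = M_1/2 = -39/4, d_1 = (M_2 - M_1)/(6h_1) = 13/4. So s'(1) = 3/2.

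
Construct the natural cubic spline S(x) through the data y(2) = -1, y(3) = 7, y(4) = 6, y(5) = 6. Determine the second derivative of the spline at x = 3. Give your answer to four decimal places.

Write m_i for S''(x_i). With h_i = 1, 1, 1 and divided differences Δ_i = 8, -1, 0, the continuity of S' gives the tridiagonal system
  1·m_0 + 4·m_1 + 1·m_2 = 6(Δ_1 - Δ_0) = -54
  1·m_1 + 4·m_2 + 1·m_3 = 6(Δ_2 - Δ_1) = 6
Natural end conditions: m_0 = m_3 = 0.
Hence m_0 = 0, m_1 = -74/5, m_2 = 26/5, m_3 = 0.

-14.8000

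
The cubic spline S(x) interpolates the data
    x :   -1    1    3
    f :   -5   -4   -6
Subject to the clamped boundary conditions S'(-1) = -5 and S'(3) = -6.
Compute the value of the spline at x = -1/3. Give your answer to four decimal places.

-6.5741

With m_i denoting the second derivative at x_i, h_i = 2, 2, and Δ_i = (y_(i+1) − y_i)/h_i = 1/2, -1:
  2·m_0 + 8·m_1 + 2·m_2 = 6(Δ_1 - Δ_0) = -9
Clamped end conditions give two more equations: 2h_0·m_0 + h_0·m_1 = 6(Δ_0 - S'(-1)) = 33 and h_1·m_1 + 2h_1·m_2 = 6(S'(3) - Δ_1) = -30.
Forward elimination and back-substitution give m_0 = 73/8, m_1 = -7/4, m_2 = -53/8.
On [-1, 1], S(x) = -5 - 5·(x + 1) + 73/16·(x + 1)² - 29/32·(x + 1)³.
With (x + 1) = 2/3: S(-1/3) = -355/54.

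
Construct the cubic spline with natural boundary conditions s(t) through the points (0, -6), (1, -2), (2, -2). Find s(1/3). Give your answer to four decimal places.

With σ_i denoting the second derivative at x_i, h_i = 1, 1, and Δ_i = (y_(i+1) − y_i)/h_i = 4, 0:
  1·σ_0 + 4·σ_1 + 1·σ_2 = 6(Δ_1 - Δ_0) = -24
Natural end conditions: σ_0 = σ_2 = 0.
Forward elimination and back-substitution give σ_0 = 0, σ_1 = -6, σ_2 = 0.
On [0, 1], s(t) = -6 + 5·t + 0·t² - 1·t³.
With t = 1/3: s(1/3) = -118/27.

-4.3704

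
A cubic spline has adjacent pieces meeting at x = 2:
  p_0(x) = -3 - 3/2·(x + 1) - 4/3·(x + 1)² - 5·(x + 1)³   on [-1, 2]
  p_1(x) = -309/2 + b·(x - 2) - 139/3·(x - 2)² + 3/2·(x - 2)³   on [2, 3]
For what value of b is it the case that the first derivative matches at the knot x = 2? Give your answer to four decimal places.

-144.5000

p_0'(x) = -3/2 - 8/3·(x + 1) - 15·(x + 1)², so p_0'(2) = -289/2. On the right, p_1'(2) = b, so b = -289/2.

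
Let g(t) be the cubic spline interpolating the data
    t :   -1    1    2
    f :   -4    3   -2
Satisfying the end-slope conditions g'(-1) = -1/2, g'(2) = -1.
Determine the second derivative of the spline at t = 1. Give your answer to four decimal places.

Put M_i = g'' at the i-th knot. Here h = (2, 1) and Δ = (7/2, -5), so the interior equations h_(i-1)·M_(i-1) + 2(h_(i-1)+h_i)·M_i + h_i·M_(i+1) = 6(Δ_i − Δ_(i-1)) read
  2·M_0 + 6·M_1 + 1·M_2 = 6(Δ_1 - Δ_0) = -51
Clamped end conditions give two more equations: 2h_0·M_0 + h_0·M_1 = 6(Δ_0 - g'(-1)) = 24 and h_1·M_1 + 2h_1·M_2 = 6(g'(2) - Δ_1) = 24.
Forward elimination and back-substitution give M_0 = 43/3, M_1 = -50/3, M_2 = 61/3.

-16.6667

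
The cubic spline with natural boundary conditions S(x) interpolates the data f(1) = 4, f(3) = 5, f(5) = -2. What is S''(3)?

Write M_i for S''(x_i). With h_i = 2, 2 and divided differences Δ_i = 1/2, -7/2, the continuity of S' gives the tridiagonal system
  2·M_0 + 8·M_1 + 2·M_2 = 6(Δ_1 - Δ_0) = -24
Natural end conditions: M_0 = M_2 = 0.
Solving the tridiagonal system: M_0 = 0, M_1 = -3, M_2 = 0.

-3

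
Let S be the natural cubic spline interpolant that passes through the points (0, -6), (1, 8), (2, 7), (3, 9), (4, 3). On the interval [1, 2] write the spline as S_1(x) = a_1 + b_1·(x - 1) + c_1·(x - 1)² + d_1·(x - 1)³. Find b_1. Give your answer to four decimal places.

5.2500

With M_i denoting the second derivative at x_i, h_i = 1, 1, 1, 1, and Δ_i = (y_(i+1) − y_i)/h_i = 14, -1, 2, -6:
  1·M_0 + 4·M_1 + 1·M_2 = 6(Δ_1 - Δ_0) = -90
  1·M_1 + 4·M_2 + 1·M_3 = 6(Δ_2 - Δ_1) = 18
  1·M_2 + 4·M_3 + 1·M_4 = 6(Δ_3 - Δ_2) = -48
Natural end conditions: M_0 = M_4 = 0.
Hence M_0 = 0, M_1 = -105/4, M_2 = 15, M_3 = -63/4, M_4 = 0.
On [1, 2], with S_1(x) = a_1 + b_1·(x - 1) + c_1·(x - 1)² + d_1·(x - 1)³: c_1 = M_1/2 = -105/8, d_1 = (M_2 - M_1)/(6h_1) = 55/8, b_1 = Δ_1 - h_1(2M_1 + M_2)/6 = 21/4.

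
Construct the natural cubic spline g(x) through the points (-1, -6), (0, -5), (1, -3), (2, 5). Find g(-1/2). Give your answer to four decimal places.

-5.4500

With M_i denoting the second derivative at x_i, h_i = 1, 1, 1, and Δ_i = (y_(i+1) − y_i)/h_i = 1, 2, 8:
  1·M_0 + 4·M_1 + 1·M_2 = 6(Δ_1 - Δ_0) = 6
  1·M_1 + 4·M_2 + 1·M_3 = 6(Δ_2 - Δ_1) = 36
Natural end conditions: M_0 = M_3 = 0.
Forward elimination and back-substitution give M_0 = 0, M_1 = -4/5, M_2 = 46/5, M_3 = 0.
On [-1, 0], g(x) = -6 + 17/15·(x + 1) + 0·(x + 1)² - 2/15·(x + 1)³.
With (x + 1) = 1/2: g(-1/2) = -109/20.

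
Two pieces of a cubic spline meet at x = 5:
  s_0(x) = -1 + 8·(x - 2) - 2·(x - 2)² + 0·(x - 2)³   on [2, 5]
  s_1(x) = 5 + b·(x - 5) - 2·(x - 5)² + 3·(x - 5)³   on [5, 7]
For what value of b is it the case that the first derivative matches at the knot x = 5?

s_0'(x) = 8 - 4·(x - 2) + 0·(x - 2)², so s_0'(5) = -4. On the right, s_1'(5) = b, so b = -4.

-4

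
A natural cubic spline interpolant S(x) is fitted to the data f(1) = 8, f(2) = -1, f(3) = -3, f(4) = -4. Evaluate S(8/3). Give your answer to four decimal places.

With m_i denoting the second derivative at x_i, h_i = 1, 1, 1, and Δ_i = (y_(i+1) − y_i)/h_i = -9, -2, -1:
  1·m_0 + 4·m_1 + 1·m_2 = 6(Δ_1 - Δ_0) = 42
  1·m_1 + 4·m_2 + 1·m_3 = 6(Δ_2 - Δ_1) = 6
Natural end conditions: m_0 = m_3 = 0.
Solving: m_0 = 0, m_1 = 54/5, m_2 = -6/5, m_3 = 0.
On [2, 3], S(x) = -1 - 27/5·(x - 2) + 27/5·(x - 2)² - 2·(x - 2)³.
With (x - 2) = 2/3: S(8/3) = -377/135.

-2.7926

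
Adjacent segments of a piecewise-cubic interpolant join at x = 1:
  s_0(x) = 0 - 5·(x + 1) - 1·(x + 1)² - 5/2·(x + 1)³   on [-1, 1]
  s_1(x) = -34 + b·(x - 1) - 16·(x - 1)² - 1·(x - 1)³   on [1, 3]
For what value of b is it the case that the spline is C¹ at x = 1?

s_0'(x) = -5 - 2·(x + 1) - 15/2·(x + 1)², so s_0'(1) = -39. On the right, s_1'(1) = b, so b = -39.

-39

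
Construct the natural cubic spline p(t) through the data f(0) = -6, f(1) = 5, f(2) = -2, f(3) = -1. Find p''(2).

20

Let M_i = p''(x_i). Step sizes h_i = 1, 1, 1; slopes of the chords Δ_i = (y_(i+1) - y_i)/h_i = 11, -7, 1.
  1·M_0 + 4·M_1 + 1·M_2 = 6(Δ_1 - Δ_0) = -108
  1·M_1 + 4·M_2 + 1·M_3 = 6(Δ_2 - Δ_1) = 48
Natural end conditions: M_0 = M_3 = 0.
Hence M_0 = 0, M_1 = -32, M_2 = 20, M_3 = 0.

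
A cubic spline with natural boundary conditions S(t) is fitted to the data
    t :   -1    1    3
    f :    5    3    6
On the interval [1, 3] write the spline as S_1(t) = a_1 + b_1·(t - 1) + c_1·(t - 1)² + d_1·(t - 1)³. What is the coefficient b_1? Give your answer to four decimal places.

0.2500

Put σ_i = S'' at the i-th knot. Here h = (2, 2) and Δ = (-1, 3/2), so the interior equations h_(i-1)·σ_(i-1) + 2(h_(i-1)+h_i)·σ_i + h_i·σ_(i+1) = 6(Δ_i − Δ_(i-1)) read
  2·σ_0 + 8·σ_1 + 2·σ_2 = 6(Δ_1 - Δ_0) = 15
Natural end conditions: σ_0 = σ_2 = 0.
Hence σ_0 = 0, σ_1 = 15/8, σ_2 = 0.
On [1, 3], with S_1(t) = a_1 + b_1·(t - 1) + c_1·(t - 1)² + d_1·(t - 1)³: c_1 = σ_1/2 = 15/16, d_1 = (σ_2 - σ_1)/(6h_1) = -5/32, b_1 = Δ_1 - h_1(2σ_1 + σ_2)/6 = 1/4.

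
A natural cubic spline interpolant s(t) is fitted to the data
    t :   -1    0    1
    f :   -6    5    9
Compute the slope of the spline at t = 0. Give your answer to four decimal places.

Put σ_i = s'' at the i-th knot. Here h = (1, 1) and Δ = (11, 4), so the interior equations h_(i-1)·σ_(i-1) + 2(h_(i-1)+h_i)·σ_i + h_i·σ_(i+1) = 6(Δ_i − Δ_(i-1)) read
  1·σ_0 + 4·σ_1 + 1·σ_2 = 6(Δ_1 - Δ_0) = -42
Natural end conditions: σ_0 = σ_2 = 0.
Solving the tridiagonal system: σ_0 = 0, σ_1 = -21/2, σ_2 = 0.
On [0, 1], s'(t) = b_1 + 2c_1·t + 3d_1·t² with b_1 = Δ_1 - h_1(2σ_1 + σ_2)/6 = 15/2, c_1 = σ_1/2 = -21/4, d_1 = (σ_2 - σ_1)/(6h_1) = 7/4. So s'(0) = 15/2.

7.5000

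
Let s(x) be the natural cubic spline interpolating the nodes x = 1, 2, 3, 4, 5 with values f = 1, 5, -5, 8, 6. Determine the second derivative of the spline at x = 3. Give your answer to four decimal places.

51.8571

Let M_i = s''(x_i). Step sizes h_i = 1, 1, 1, 1; slopes of the chords Δ_i = (y_(i+1) - y_i)/h_i = 4, -10, 13, -2.
  1·M_0 + 4·M_1 + 1·M_2 = 6(Δ_1 - Δ_0) = -84
  1·M_1 + 4·M_2 + 1·M_3 = 6(Δ_2 - Δ_1) = 138
  1·M_2 + 4·M_3 + 1·M_4 = 6(Δ_3 - Δ_2) = -90
Natural end conditions: M_0 = M_4 = 0.
Forward elimination and back-substitution give M_0 = 0, M_1 = -951/28, M_2 = 363/7, M_3 = -993/28, M_4 = 0.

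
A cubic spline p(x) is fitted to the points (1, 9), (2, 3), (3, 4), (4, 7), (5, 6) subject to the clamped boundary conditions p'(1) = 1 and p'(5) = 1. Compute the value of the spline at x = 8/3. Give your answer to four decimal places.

2.7421

With M_i denoting the second derivative at x_i, h_i = 1, 1, 1, 1, and Δ_i = (y_(i+1) − y_i)/h_i = -6, 1, 3, -1:
  1·M_0 + 4·M_1 + 1·M_2 = 6(Δ_1 - Δ_0) = 42
  1·M_1 + 4·M_2 + 1·M_3 = 6(Δ_2 - Δ_1) = 12
  1·M_2 + 4·M_3 + 1·M_4 = 6(Δ_3 - Δ_2) = -24
Clamped end conditions give two more equations: 2h_0·M_0 + h_0·M_1 = 6(Δ_0 - p'(1)) = -42 and h_3·M_3 + 2h_3·M_4 = 6(p'(5) - Δ_3) = 12.
Forward elimination and back-substitution give M_0 = -837/28, M_1 = 249/14, M_2 = 3/4, M_3 = -123/14, M_4 = 291/28.
On [2, 3], p(x) = 3 - 283/56·(x - 2) + 249/28·(x - 2)² - 159/56·(x - 2)³.
With (x - 2) = 2/3: p(8/3) = 691/252.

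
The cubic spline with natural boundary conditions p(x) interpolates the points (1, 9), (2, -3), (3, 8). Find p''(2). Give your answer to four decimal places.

34.5000

Put σ_i = p'' at the i-th knot. Here h = (1, 1) and Δ = (-12, 11), so the interior equations h_(i-1)·σ_(i-1) + 2(h_(i-1)+h_i)·σ_i + h_i·σ_(i+1) = 6(Δ_i − Δ_(i-1)) read
  1·σ_0 + 4·σ_1 + 1·σ_2 = 6(Δ_1 - Δ_0) = 138
Natural end conditions: σ_0 = σ_2 = 0.
Forward elimination and back-substitution give σ_0 = 0, σ_1 = 69/2, σ_2 = 0.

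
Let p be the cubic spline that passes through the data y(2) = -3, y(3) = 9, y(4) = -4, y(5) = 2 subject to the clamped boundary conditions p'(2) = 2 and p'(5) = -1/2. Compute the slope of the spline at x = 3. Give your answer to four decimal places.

Put σ_i = p'' at the i-th knot. Here h = (1, 1, 1) and Δ = (12, -13, 6), so the interior equations h_(i-1)·σ_(i-1) + 2(h_(i-1)+h_i)·σ_i + h_i·σ_(i+1) = 6(Δ_i − Δ_(i-1)) read
  1·σ_0 + 4·σ_1 + 1·σ_2 = 6(Δ_1 - Δ_0) = -150
  1·σ_1 + 4·σ_2 + 1·σ_3 = 6(Δ_2 - Δ_1) = 114
Clamped end conditions give two more equations: 2h_0·σ_0 + h_0·σ_1 = 6(Δ_0 - p'(2)) = 60 and h_2·σ_2 + 2h_2·σ_3 = 6(p'(5) - Δ_2) = -39.
Hence σ_0 = 959/15, σ_1 = -1018/15, σ_2 = 863/15, σ_3 = -724/15.
On [3, 4], p'(x) = b_1 + 2c_1·(x - 3) + 3d_1·(x - 3)² with b_1 = Δ_1 - h_1(2σ_1 + σ_2)/6 = 1/30, c_1 = σ_1/2 = -509/15, d_1 = (σ_2 - σ_1)/(6h_1) = 209/10. So p'(3) = 1/30.

0.0333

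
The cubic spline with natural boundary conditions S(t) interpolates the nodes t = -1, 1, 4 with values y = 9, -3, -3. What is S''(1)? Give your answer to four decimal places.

3.6000

With M_i denoting the second derivative at x_i, h_i = 2, 3, and Δ_i = (y_(i+1) − y_i)/h_i = -6, 0:
  2·M_0 + 10·M_1 + 3·M_2 = 6(Δ_1 - Δ_0) = 36
Natural end conditions: M_0 = M_2 = 0.
Forward elimination and back-substitution give M_0 = 0, M_1 = 18/5, M_2 = 0.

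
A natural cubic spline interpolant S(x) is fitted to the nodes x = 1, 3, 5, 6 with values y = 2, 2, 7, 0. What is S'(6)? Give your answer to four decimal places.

-8.8409

Write σ_i for S''(x_i). With h_i = 2, 2, 1 and divided differences Δ_i = 0, 5/2, -7, the continuity of S' gives the tridiagonal system
  2·σ_0 + 8·σ_1 + 2·σ_2 = 6(Δ_1 - Δ_0) = 15
  2·σ_1 + 6·σ_2 + 1·σ_3 = 6(Δ_2 - Δ_1) = -57
Natural end conditions: σ_0 = σ_3 = 0.
Forward elimination and back-substitution give σ_0 = 0, σ_1 = 51/11, σ_2 = -243/22, σ_3 = 0.
On [5, 6], S'(x) = b_2 + 2c_2·(x - 5) + 3d_2·(x - 5)² with b_2 = Δ_2 - h_2(2σ_2 + σ_3)/6 = -73/22, c_2 = σ_2/2 = -243/44, d_2 = (σ_3 - σ_2)/(6h_2) = 81/44. So S'(6) = -389/44.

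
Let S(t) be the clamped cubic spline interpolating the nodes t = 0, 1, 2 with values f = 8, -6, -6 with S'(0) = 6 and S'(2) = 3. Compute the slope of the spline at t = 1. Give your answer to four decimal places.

Put m_i = S'' at the i-th knot. Here h = (1, 1) and Δ = (-14, 0), so the interior equations h_(i-1)·m_(i-1) + 2(h_(i-1)+h_i)·m_i + h_i·m_(i+1) = 6(Δ_i − Δ_(i-1)) read
  1·m_0 + 4·m_1 + 1·m_2 = 6(Δ_1 - Δ_0) = 84
Clamped end conditions give two more equations: 2h_0·m_0 + h_0·m_1 = 6(Δ_0 - S'(0)) = -120 and h_1·m_1 + 2h_1·m_2 = 6(S'(2) - Δ_1) = 18.
Solving: m_0 = -165/2, m_1 = 45, m_2 = -27/2.
On [1, 2], S'(t) = b_1 + 2c_1·(t - 1) + 3d_1·(t - 1)² with b_1 = Δ_1 - h_1(2m_1 + m_2)/6 = -51/4, c_1 = m_1/2 = 45/2, d_1 = (m_2 - m_1)/(6h_1) = -39/4. So S'(1) = -51/4.

-12.7500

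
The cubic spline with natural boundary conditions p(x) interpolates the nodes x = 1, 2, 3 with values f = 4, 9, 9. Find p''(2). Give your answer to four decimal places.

-7.5000

Write σ_i for p''(x_i). With h_i = 1, 1 and divided differences Δ_i = 5, 0, the continuity of p' gives the tridiagonal system
  1·σ_0 + 4·σ_1 + 1·σ_2 = 6(Δ_1 - Δ_0) = -30
Natural end conditions: σ_0 = σ_2 = 0.
Solving: σ_0 = 0, σ_1 = -15/2, σ_2 = 0.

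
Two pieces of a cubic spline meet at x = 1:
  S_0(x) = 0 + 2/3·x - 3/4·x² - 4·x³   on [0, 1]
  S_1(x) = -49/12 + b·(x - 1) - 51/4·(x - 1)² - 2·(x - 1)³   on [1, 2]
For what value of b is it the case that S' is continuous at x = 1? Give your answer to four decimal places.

S_0'(x) = 2/3 - 3/2·x - 12·x², so S_0'(1) = -77/6. On the right, S_1'(1) = b, so b = -77/6.

-12.8333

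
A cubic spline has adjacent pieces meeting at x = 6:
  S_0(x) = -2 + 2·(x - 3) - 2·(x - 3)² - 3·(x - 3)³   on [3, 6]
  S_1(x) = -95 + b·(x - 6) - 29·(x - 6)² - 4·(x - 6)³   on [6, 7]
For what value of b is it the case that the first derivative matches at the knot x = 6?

-91

S_0'(x) = 2 - 4·(x - 3) - 9·(x - 3)², so S_0'(6) = -91. On the right, S_1'(6) = b, so b = -91.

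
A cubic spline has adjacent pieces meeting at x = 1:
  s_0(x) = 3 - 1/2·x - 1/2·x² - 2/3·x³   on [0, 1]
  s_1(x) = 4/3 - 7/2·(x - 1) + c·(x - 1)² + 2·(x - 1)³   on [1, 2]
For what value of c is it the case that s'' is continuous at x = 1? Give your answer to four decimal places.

s_0''(x) = -1 - 4·x, so s_0''(1) = -5. On the right, s_1''(1) = 2c, so c = -5/2.

-2.5000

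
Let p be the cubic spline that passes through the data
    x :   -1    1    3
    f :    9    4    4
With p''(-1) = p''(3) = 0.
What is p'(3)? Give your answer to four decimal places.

Write M_i for p''(x_i). With h_i = 2, 2 and divided differences Δ_i = -5/2, 0, the continuity of p' gives the tridiagonal system
  2·M_0 + 8·M_1 + 2·M_2 = 6(Δ_1 - Δ_0) = 15
Natural end conditions: M_0 = M_2 = 0.
Hence M_0 = 0, M_1 = 15/8, M_2 = 0.
On [1, 3], p'(x) = b_1 + 2c_1·(x - 1) + 3d_1·(x - 1)² with b_1 = Δ_1 - h_1(2M_1 + M_2)/6 = -5/4, c_1 = M_1/2 = 15/16, d_1 = (M_2 - M_1)/(6h_1) = -5/32. So p'(3) = 5/8.

0.6250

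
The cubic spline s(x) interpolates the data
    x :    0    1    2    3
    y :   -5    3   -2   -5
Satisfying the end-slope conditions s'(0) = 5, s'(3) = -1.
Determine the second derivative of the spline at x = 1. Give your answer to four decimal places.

Put σ_i = s'' at the i-th knot. Here h = (1, 1, 1) and Δ = (8, -5, -3), so the interior equations h_(i-1)·σ_(i-1) + 2(h_(i-1)+h_i)·σ_i + h_i·σ_(i+1) = 6(Δ_i − Δ_(i-1)) read
  1·σ_0 + 4·σ_1 + 1·σ_2 = 6(Δ_1 - Δ_0) = -78
  1·σ_1 + 4·σ_2 + 1·σ_3 = 6(Δ_2 - Δ_1) = 12
Clamped end conditions give two more equations: 2h_0·σ_0 + h_0·σ_1 = 6(Δ_0 - s'(0)) = 18 and h_2·σ_2 + 2h_2·σ_3 = 6(s'(3) - Δ_2) = 12.
Solving: σ_0 = 114/5, σ_1 = -138/5, σ_2 = 48/5, σ_3 = 6/5.

-27.6000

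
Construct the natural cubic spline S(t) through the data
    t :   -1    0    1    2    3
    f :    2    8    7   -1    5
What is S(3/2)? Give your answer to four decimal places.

2.3906

Write M_i for S''(x_i). With h_i = 1, 1, 1, 1 and divided differences Δ_i = 6, -1, -8, 6, the continuity of S' gives the tridiagonal system
  1·M_0 + 4·M_1 + 1·M_2 = 6(Δ_1 - Δ_0) = -42
  1·M_1 + 4·M_2 + 1·M_3 = 6(Δ_2 - Δ_1) = -42
  1·M_2 + 4·M_3 + 1·M_4 = 6(Δ_3 - Δ_2) = 84
Natural end conditions: M_0 = M_4 = 0.
Forward elimination and back-substitution give M_0 = 0, M_1 = -27/4, M_2 = -15, M_3 = 99/4, M_4 = 0.
On [1, 2], S(t) = 7 - 57/8·(t - 1) - 15/2·(t - 1)² + 53/8·(t - 1)³.
With (t - 1) = 1/2: S(3/2) = 153/64.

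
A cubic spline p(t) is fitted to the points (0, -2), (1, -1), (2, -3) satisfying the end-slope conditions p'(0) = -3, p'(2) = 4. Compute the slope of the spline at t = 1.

-1

Let m_i = p''(x_i). Step sizes h_i = 1, 1; slopes of the chords Δ_i = (y_(i+1) - y_i)/h_i = 1, -2.
  1·m_0 + 4·m_1 + 1·m_2 = 6(Δ_1 - Δ_0) = -18
Clamped end conditions give two more equations: 2h_0·m_0 + h_0·m_1 = 6(Δ_0 - p'(0)) = 24 and h_1·m_1 + 2h_1·m_2 = 6(p'(2) - Δ_1) = 36.
Forward elimination and back-substitution give m_0 = 20, m_1 = -16, m_2 = 26.
On [1, 2], p'(t) = b_1 + 2c_1·(t - 1) + 3d_1·(t - 1)² with b_1 = Δ_1 - h_1(2m_1 + m_2)/6 = -1, c_1 = m_1/2 = -8, d_1 = (m_2 - m_1)/(6h_1) = 7. So p'(1) = -1.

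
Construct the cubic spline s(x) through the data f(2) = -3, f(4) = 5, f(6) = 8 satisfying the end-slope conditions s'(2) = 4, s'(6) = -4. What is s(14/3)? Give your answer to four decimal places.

7.5926

With M_i denoting the second derivative at x_i, h_i = 2, 2, and Δ_i = (y_(i+1) − y_i)/h_i = 4, 3/2:
  2·M_0 + 8·M_1 + 2·M_2 = 6(Δ_1 - Δ_0) = -15
Clamped end conditions give two more equations: 2h_0·M_0 + h_0·M_1 = 6(Δ_0 - s'(2)) = 0 and h_1·M_1 + 2h_1·M_2 = 6(s'(6) - Δ_1) = -33.
Solving: M_0 = -1/8, M_1 = 1/4, M_2 = -67/8.
On [4, 6], s(x) = 5 + 33/8·(x - 4) + 1/8·(x - 4)² - 23/32·(x - 4)³.
With (x - 4) = 2/3: s(14/3) = 205/27.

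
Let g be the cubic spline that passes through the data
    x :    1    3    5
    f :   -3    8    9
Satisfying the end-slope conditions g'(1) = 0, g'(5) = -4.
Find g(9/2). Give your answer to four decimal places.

Let m_i = g''(x_i). Step sizes h_i = 2, 2; slopes of the chords Δ_i = (y_(i+1) - y_i)/h_i = 11/2, 1/2.
  2·m_0 + 8·m_1 + 2·m_2 = 6(Δ_1 - Δ_0) = -30
Clamped end conditions give two more equations: 2h_0·m_0 + h_0·m_1 = 6(Δ_0 - g'(1)) = 33 and h_1·m_1 + 2h_1·m_2 = 6(g'(5) - Δ_1) = -27.
Forward elimination and back-substitution give m_0 = 11, m_1 = -11/2, m_2 = -4.
On [3, 5], g(x) = 8 + 11/2·(x - 3) - 11/4·(x - 3)² + 1/8·(x - 3)³.
With (x - 3) = 3/2: g(9/2) = 671/64.

10.4844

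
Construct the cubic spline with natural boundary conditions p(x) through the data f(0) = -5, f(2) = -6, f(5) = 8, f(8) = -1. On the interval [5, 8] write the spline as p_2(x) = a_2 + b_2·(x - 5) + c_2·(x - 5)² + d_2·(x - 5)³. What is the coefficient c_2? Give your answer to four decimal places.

Write M_i for p''(x_i). With h_i = 2, 3, 3 and divided differences Δ_i = -1/2, 14/3, -3, the continuity of p' gives the tridiagonal system
  2·M_0 + 10·M_1 + 3·M_2 = 6(Δ_1 - Δ_0) = 31
  3·M_1 + 12·M_2 + 3·M_3 = 6(Δ_2 - Δ_1) = -46
Natural end conditions: M_0 = M_3 = 0.
Solving the tridiagonal system: M_0 = 0, M_1 = 170/37, M_2 = -553/111, M_3 = 0.
On [5, 8], with p_2(x) = a_2 + b_2·(x - 5) + c_2·(x - 5)² + d_2·(x - 5)³: c_2 = M_2/2 = -553/222, d_2 = (M_3 - M_2)/(6h_2) = 553/1998, b_2 = Δ_2 - h_2(2M_2 + M_3)/6 = 220/111.

-2.4910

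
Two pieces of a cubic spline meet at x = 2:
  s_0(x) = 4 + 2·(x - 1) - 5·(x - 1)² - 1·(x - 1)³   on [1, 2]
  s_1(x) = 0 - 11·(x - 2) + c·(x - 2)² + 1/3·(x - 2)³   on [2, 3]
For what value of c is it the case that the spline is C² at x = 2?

-8

s_0''(x) = -10 - 6·(x - 1), so s_0''(2) = -16. On the right, s_1''(2) = 2c, so c = -8.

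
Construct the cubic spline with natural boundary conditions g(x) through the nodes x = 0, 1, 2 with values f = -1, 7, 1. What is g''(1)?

Let m_i = g''(x_i). Step sizes h_i = 1, 1; slopes of the chords Δ_i = (y_(i+1) - y_i)/h_i = 8, -6.
  1·m_0 + 4·m_1 + 1·m_2 = 6(Δ_1 - Δ_0) = -84
Natural end conditions: m_0 = m_2 = 0.
Solving the tridiagonal system: m_0 = 0, m_1 = -21, m_2 = 0.

-21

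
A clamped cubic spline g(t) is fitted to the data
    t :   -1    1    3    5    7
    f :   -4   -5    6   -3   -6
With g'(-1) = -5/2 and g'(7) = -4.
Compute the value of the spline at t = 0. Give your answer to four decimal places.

-6.1808

With M_i denoting the second derivative at x_i, h_i = 2, 2, 2, 2, and Δ_i = (y_(i+1) − y_i)/h_i = -1/2, 11/2, -9/2, -3/2:
  2·M_0 + 8·M_1 + 2·M_2 = 6(Δ_1 - Δ_0) = 36
  2·M_1 + 8·M_2 + 2·M_3 = 6(Δ_2 - Δ_1) = -60
  2·M_2 + 8·M_3 + 2·M_4 = 6(Δ_3 - Δ_2) = 18
Clamped end conditions give two more equations: 2h_0·M_0 + h_0·M_1 = 6(Δ_0 - g'(-1)) = 12 and h_3·M_3 + 2h_3·M_4 = 6(g'(7) - Δ_3) = -15.
Forward elimination and back-substitution give M_0 = -81/112, M_1 = 417/56, M_2 = -177/16, M_3 = 381/56, M_4 = -801/112.
On [-1, 1], g(t) = -4 - 5/2·(t + 1) - 81/224·(t + 1)² + 305/448·(t + 1)³.
With (t + 1) = 1: g(0) = -2769/448.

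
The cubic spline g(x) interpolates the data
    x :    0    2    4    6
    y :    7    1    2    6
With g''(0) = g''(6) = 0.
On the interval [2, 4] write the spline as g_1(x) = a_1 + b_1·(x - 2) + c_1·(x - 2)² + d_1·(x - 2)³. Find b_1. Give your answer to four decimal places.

Write M_i for g''(x_i). With h_i = 2, 2, 2 and divided differences Δ_i = -3, 1/2, 2, the continuity of g' gives the tridiagonal system
  2·M_0 + 8·M_1 + 2·M_2 = 6(Δ_1 - Δ_0) = 21
  2·M_1 + 8·M_2 + 2·M_3 = 6(Δ_2 - Δ_1) = 9
Natural end conditions: M_0 = M_3 = 0.
Solving the tridiagonal system: M_0 = 0, M_1 = 5/2, M_2 = 1/2, M_3 = 0.
On [2, 4], with g_1(x) = a_1 + b_1·(x - 2) + c_1·(x - 2)² + d_1·(x - 2)³: c_1 = M_1/2 = 5/4, d_1 = (M_2 - M_1)/(6h_1) = -1/6, b_1 = Δ_1 - h_1(2M_1 + M_2)/6 = -4/3.

-1.3333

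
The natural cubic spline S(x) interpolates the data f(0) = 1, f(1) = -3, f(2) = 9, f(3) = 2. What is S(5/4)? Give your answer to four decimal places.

-0.3781

Write σ_i for S''(x_i). With h_i = 1, 1, 1 and divided differences Δ_i = -4, 12, -7, the continuity of S' gives the tridiagonal system
  1·σ_0 + 4·σ_1 + 1·σ_2 = 6(Δ_1 - Δ_0) = 96
  1·σ_1 + 4·σ_2 + 1·σ_3 = 6(Δ_2 - Δ_1) = -114
Natural end conditions: σ_0 = σ_3 = 0.
Solving: σ_0 = 0, σ_1 = 166/5, σ_2 = -184/5, σ_3 = 0.
On [1, 2], S(x) = -3 + 106/15·(x - 1) + 83/5·(x - 1)² - 35/3·(x - 1)³.
With (x - 1) = 1/4: S(5/4) = -121/320.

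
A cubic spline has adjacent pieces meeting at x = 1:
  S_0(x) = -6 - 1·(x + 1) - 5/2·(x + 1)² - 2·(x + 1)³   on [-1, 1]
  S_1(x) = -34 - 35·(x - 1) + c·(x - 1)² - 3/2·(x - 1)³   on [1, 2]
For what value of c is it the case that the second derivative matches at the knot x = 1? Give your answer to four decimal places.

-14.5000

S_0''(x) = -5 - 12·(x + 1), so S_0''(1) = -29. On the right, S_1''(1) = 2c, so c = -29/2.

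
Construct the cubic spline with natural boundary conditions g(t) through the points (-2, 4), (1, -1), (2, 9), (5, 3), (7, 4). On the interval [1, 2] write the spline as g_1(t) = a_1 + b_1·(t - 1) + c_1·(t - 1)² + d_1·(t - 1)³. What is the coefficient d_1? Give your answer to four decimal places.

Put σ_i = g'' at the i-th knot. Here h = (3, 1, 3, 2) and Δ = (-5/3, 10, -2, 1/2), so the interior equations h_(i-1)·σ_(i-1) + 2(h_(i-1)+h_i)·σ_i + h_i·σ_(i+1) = 6(Δ_i − Δ_(i-1)) read
  3·σ_0 + 8·σ_1 + 1·σ_2 = 6(Δ_1 - Δ_0) = 70
  1·σ_1 + 8·σ_2 + 3·σ_3 = 6(Δ_2 - Δ_1) = -72
  3·σ_2 + 10·σ_3 + 2·σ_4 = 6(Δ_3 - Δ_2) = 15
Natural end conditions: σ_0 = σ_4 = 0.
Solving the tridiagonal system: σ_0 = 0, σ_1 = 185/18, σ_2 = -110/9, σ_3 = 31/6, σ_4 = 0.
On [1, 2], with g_1(t) = a_1 + b_1·(t - 1) + c_1·(t - 1)² + d_1·(t - 1)³: c_1 = σ_1/2 = 185/36, d_1 = (σ_2 - σ_1)/(6h_1) = -15/4, b_1 = Δ_1 - h_1(2σ_1 + σ_2)/6 = 155/18.

-3.7500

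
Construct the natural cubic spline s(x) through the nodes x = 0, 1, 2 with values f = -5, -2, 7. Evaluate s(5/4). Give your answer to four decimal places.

Write σ_i for s''(x_i). With h_i = 1, 1 and divided differences Δ_i = 3, 9, the continuity of s' gives the tridiagonal system
  1·σ_0 + 4·σ_1 + 1·σ_2 = 6(Δ_1 - Δ_0) = 36
Natural end conditions: σ_0 = σ_2 = 0.
Solving the tridiagonal system: σ_0 = 0, σ_1 = 9, σ_2 = 0.
On [1, 2], s(x) = -2 + 6·(x - 1) + 9/2·(x - 1)² - 3/2·(x - 1)³.
With (x - 1) = 1/4: s(5/4) = -31/128.

-0.2422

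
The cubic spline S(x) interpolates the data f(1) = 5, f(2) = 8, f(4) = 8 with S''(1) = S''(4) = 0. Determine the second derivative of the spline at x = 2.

-3

Write σ_i for S''(x_i). With h_i = 1, 2 and divided differences Δ_i = 3, 0, the continuity of S' gives the tridiagonal system
  1·σ_0 + 6·σ_1 + 2·σ_2 = 6(Δ_1 - Δ_0) = -18
Natural end conditions: σ_0 = σ_2 = 0.
Forward elimination and back-substitution give σ_0 = 0, σ_1 = -3, σ_2 = 0.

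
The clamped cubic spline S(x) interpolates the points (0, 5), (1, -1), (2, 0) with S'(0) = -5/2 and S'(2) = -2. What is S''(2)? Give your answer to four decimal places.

-19.2500

Write m_i for S''(x_i). With h_i = 1, 1 and divided differences Δ_i = -6, 1, the continuity of S' gives the tridiagonal system
  1·m_0 + 4·m_1 + 1·m_2 = 6(Δ_1 - Δ_0) = 42
Clamped end conditions give two more equations: 2h_0·m_0 + h_0·m_1 = 6(Δ_0 - S'(0)) = -21 and h_1·m_1 + 2h_1·m_2 = 6(S'(2) - Δ_1) = -18.
Solving: m_0 = -83/4, m_1 = 41/2, m_2 = -77/4.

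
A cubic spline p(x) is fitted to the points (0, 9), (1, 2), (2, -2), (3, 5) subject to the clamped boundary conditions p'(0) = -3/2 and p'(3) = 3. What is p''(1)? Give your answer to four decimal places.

3.8000

Let σ_i = p''(x_i). Step sizes h_i = 1, 1, 1; slopes of the chords Δ_i = (y_(i+1) - y_i)/h_i = -7, -4, 7.
  1·σ_0 + 4·σ_1 + 1·σ_2 = 6(Δ_1 - Δ_0) = 18
  1·σ_1 + 4·σ_2 + 1·σ_3 = 6(Δ_2 - Δ_1) = 66
Clamped end conditions give two more equations: 2h_0·σ_0 + h_0·σ_1 = 6(Δ_0 - p'(0)) = -33 and h_2·σ_2 + 2h_2·σ_3 = 6(p'(3) - Δ_2) = -24.
Solving: σ_0 = -92/5, σ_1 = 19/5, σ_2 = 106/5, σ_3 = -113/5.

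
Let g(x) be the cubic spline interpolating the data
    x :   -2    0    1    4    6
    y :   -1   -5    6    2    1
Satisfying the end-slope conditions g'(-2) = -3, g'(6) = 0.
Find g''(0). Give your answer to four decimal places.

17.6520

Put M_i = g'' at the i-th knot. Here h = (2, 1, 3, 2) and Δ = (-2, 11, -4/3, -1/2), so the interior equations h_(i-1)·M_(i-1) + 2(h_(i-1)+h_i)·M_i + h_i·M_(i+1) = 6(Δ_i − Δ_(i-1)) read
  2·M_0 + 6·M_1 + 1·M_2 = 6(Δ_1 - Δ_0) = 78
  1·M_1 + 8·M_2 + 3·M_3 = 6(Δ_2 - Δ_1) = -74
  3·M_2 + 10·M_3 + 2·M_4 = 6(Δ_3 - Δ_2) = 5
Clamped end conditions give two more equations: 2h_0·M_0 + h_0·M_1 = 6(Δ_0 - g'(-2)) = 6 and h_3·M_3 + 2h_3·M_4 = 6(g'(6) - Δ_3) = 3.
Hence M_0 = -2989/408, M_1 = 3601/204, M_2 = -2705/204, M_3 = 327/68, M_4 = -225/136.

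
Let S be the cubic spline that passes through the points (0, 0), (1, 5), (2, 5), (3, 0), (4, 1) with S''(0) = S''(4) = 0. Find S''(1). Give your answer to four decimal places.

Write σ_i for S''(x_i). With h_i = 1, 1, 1, 1 and divided differences Δ_i = 5, 0, -5, 1, the continuity of S' gives the tridiagonal system
  1·σ_0 + 4·σ_1 + 1·σ_2 = 6(Δ_1 - Δ_0) = -30
  1·σ_1 + 4·σ_2 + 1·σ_3 = 6(Δ_2 - Δ_1) = -30
  1·σ_2 + 4·σ_3 + 1·σ_4 = 6(Δ_3 - Δ_2) = 36
Natural end conditions: σ_0 = σ_4 = 0.
Forward elimination and back-substitution give σ_0 = 0, σ_1 = -21/4, σ_2 = -9, σ_3 = 45/4, σ_4 = 0.

-5.2500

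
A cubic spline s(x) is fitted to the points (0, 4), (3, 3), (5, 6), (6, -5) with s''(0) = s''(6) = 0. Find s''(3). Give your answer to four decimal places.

Write M_i for s''(x_i). With h_i = 3, 2, 1 and divided differences Δ_i = -1/3, 3/2, -11, the continuity of s' gives the tridiagonal system
  3·M_0 + 10·M_1 + 2·M_2 = 6(Δ_1 - Δ_0) = 11
  2·M_1 + 6·M_2 + 1·M_3 = 6(Δ_2 - Δ_1) = -75
Natural end conditions: M_0 = M_3 = 0.
Solving: M_0 = 0, M_1 = 27/7, M_2 = -193/14, M_3 = 0.

3.8571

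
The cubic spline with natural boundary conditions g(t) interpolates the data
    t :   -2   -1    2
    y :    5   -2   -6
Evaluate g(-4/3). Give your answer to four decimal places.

Let M_i = g''(x_i). Step sizes h_i = 1, 3; slopes of the chords Δ_i = (y_(i+1) - y_i)/h_i = -7, -4/3.
  1·M_0 + 8·M_1 + 3·M_2 = 6(Δ_1 - Δ_0) = 34
Natural end conditions: M_0 = M_2 = 0.
Solving the tridiagonal system: M_0 = 0, M_1 = 17/4, M_2 = 0.
On [-2, -1], g(t) = 5 - 185/24·(t + 2) + 0·(t + 2)² + 17/24·(t + 2)³.
With (t + 2) = 2/3: g(-4/3) = 23/324.

0.0710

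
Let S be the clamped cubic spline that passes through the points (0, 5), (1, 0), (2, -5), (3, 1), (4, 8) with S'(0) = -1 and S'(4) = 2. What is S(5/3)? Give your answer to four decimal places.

-4.2884

Let M_i = S''(x_i). Step sizes h_i = 1, 1, 1, 1; slopes of the chords Δ_i = (y_(i+1) - y_i)/h_i = -5, -5, 6, 7.
  1·M_0 + 4·M_1 + 1·M_2 = 6(Δ_1 - Δ_0) = 0
  1·M_1 + 4·M_2 + 1·M_3 = 6(Δ_2 - Δ_1) = 66
  1·M_2 + 4·M_3 + 1·M_4 = 6(Δ_3 - Δ_2) = 6
Clamped end conditions give two more equations: 2h_0·M_0 + h_0·M_1 = 6(Δ_0 - S'(0)) = -24 and h_3·M_3 + 2h_3·M_4 = 6(S'(4) - Δ_3) = -30.
Solving the tridiagonal system: M_0 = -159/14, M_1 = -9/7, M_2 = 33/2, M_3 = 9/7, M_4 = -219/14.
On [1, 2], S(x) = 0 - 205/28·(x - 1) - 9/14·(x - 1)² + 83/28·(x - 1)³.
With (x - 1) = 2/3: S(5/3) = -1621/378.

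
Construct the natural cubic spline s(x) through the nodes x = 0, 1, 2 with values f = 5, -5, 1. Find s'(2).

Put σ_i = s'' at the i-th knot. Here h = (1, 1) and Δ = (-10, 6), so the interior equations h_(i-1)·σ_(i-1) + 2(h_(i-1)+h_i)·σ_i + h_i·σ_(i+1) = 6(Δ_i − Δ_(i-1)) read
  1·σ_0 + 4·σ_1 + 1·σ_2 = 6(Δ_1 - Δ_0) = 96
Natural end conditions: σ_0 = σ_2 = 0.
Forward elimination and back-substitution give σ_0 = 0, σ_1 = 24, σ_2 = 0.
On [1, 2], s'(x) = b_1 + 2c_1·(x - 1) + 3d_1·(x - 1)² with b_1 = Δ_1 - h_1(2σ_1 + σ_2)/6 = -2, c_1 = σ_1/2 = 12, d_1 = (σ_2 - σ_1)/(6h_1) = -4. So s'(2) = 10.

10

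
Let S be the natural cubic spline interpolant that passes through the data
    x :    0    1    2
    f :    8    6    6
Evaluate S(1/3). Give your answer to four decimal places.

7.1852

With m_i denoting the second derivative at x_i, h_i = 1, 1, and Δ_i = (y_(i+1) − y_i)/h_i = -2, 0:
  1·m_0 + 4·m_1 + 1·m_2 = 6(Δ_1 - Δ_0) = 12
Natural end conditions: m_0 = m_2 = 0.
Hence m_0 = 0, m_1 = 3, m_2 = 0.
On [0, 1], S(x) = 8 - 5/2·x + 0·x² + 1/2·x³.
With x = 1/3: S(1/3) = 194/27.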